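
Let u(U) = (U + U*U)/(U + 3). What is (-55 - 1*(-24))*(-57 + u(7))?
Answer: 7967/5 ≈ 1593.4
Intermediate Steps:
u(U) = (U + U²)/(3 + U)
(-55 - 1*(-24))*(-57 + u(7)) = (-55 - 1*(-24))*(-57 + 7*(1 + 7)/(3 + 7)) = (-55 + 24)*(-57 + 7*8/10) = -31*(-57 + 7*(⅒)*8) = -31*(-57 + 28/5) = -31*(-257/5) = 7967/5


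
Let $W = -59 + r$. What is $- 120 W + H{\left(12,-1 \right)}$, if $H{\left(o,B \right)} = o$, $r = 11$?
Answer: $5772$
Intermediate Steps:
$W = -48$ ($W = -59 + 11 = -48$)
$- 120 W + H{\left(12,-1 \right)} = \left(-120\right) \left(-48\right) + 12 = 5760 + 12 = 5772$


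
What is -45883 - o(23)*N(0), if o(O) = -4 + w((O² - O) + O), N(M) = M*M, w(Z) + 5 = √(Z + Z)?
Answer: -45883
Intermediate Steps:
w(Z) = -5 + √2*√Z (w(Z) = -5 + √(Z + Z) = -5 + √(2*Z) = -5 + √2*√Z)
N(M) = M²
o(O) = -9 + √2*√(O²) (o(O) = -4 + (-5 + √2*√((O² - O) + O)) = -4 + (-5 + √2*√(O²)) = -9 + √2*√(O²))
-45883 - o(23)*N(0) = -45883 - (-9 + √2*√(23²))*0² = -45883 - (-9 + √2*√529)*0 = -45883 - (-9 + √2*23)*0 = -45883 - (-9 + 23*√2)*0 = -45883 - 1*0 = -45883 + 0 = -45883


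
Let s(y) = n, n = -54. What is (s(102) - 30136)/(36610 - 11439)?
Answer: -30190/25171 ≈ -1.1994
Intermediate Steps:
s(y) = -54
(s(102) - 30136)/(36610 - 11439) = (-54 - 30136)/(36610 - 11439) = -30190/25171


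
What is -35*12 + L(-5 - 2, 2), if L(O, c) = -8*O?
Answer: -364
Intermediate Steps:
-35*12 + L(-5 - 2, 2) = -35*12 - 8*(-5 - 2) = -420 - 8*(-7) = -420 + 56 = -364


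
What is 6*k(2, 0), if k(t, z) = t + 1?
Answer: 18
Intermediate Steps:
k(t, z) = 1 + t
6*k(2, 0) = 6*(1 + 2) = 6*3 = 18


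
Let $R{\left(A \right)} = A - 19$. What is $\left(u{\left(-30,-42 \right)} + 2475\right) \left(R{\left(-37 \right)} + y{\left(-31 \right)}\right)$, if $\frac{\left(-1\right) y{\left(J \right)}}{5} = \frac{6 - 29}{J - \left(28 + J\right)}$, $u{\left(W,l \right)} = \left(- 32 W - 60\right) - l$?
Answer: $- \frac{5750811}{28} \approx -2.0539 \cdot 10^{5}$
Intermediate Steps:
$R{\left(A \right)} = -19 + A$
$u{\left(W,l \right)} = -60 - l - 32 W$ ($u{\left(W,l \right)} = \left(-60 - 32 W\right) - l = -60 - l - 32 W$)
$y{\left(J \right)} = - \frac{115}{28}$ ($y{\left(J \right)} = - 5 \frac{6 - 29}{J - \left(28 + J\right)} = - 5 \left(- \frac{23}{-28}\right) = - 5 \left(\left(-23\right) \left(- \frac{1}{28}\right)\right) = \left(-5\right) \frac{23}{28} = - \frac{115}{28}$)
$\left(u{\left(-30,-42 \right)} + 2475\right) \left(R{\left(-37 \right)} + y{\left(-31 \right)}\right) = \left(\left(-60 - -42 - -960\right) + 2475\right) \left(\left(-19 - 37\right) - \frac{115}{28}\right) = \left(\left(-60 + 42 + 960\right) + 2475\right) \left(-56 - \frac{115}{28}\right) = \left(942 + 2475\right) \left(- \frac{1683}{28}\right) = 3417 \left(- \frac{1683}{28}\right) = - \frac{5750811}{28}$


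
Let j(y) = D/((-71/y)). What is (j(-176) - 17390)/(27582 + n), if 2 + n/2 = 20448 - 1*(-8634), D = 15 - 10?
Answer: -616905/3043841 ≈ -0.20267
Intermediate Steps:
D = 5
j(y) = -5*y/71 (j(y) = 5/((-71/y)) = 5*(-y/71) = -5*y/71)
n = 58160 (n = -4 + 2*(20448 - 1*(-8634)) = -4 + 2*(20448 + 8634) = -4 + 2*29082 = -4 + 58164 = 58160)
(j(-176) - 17390)/(27582 + n) = (-5/71*(-176) - 17390)/(27582 + 58160) = (880/71 - 17390)/85742 = -1233810/71*1/85742 = -616905/3043841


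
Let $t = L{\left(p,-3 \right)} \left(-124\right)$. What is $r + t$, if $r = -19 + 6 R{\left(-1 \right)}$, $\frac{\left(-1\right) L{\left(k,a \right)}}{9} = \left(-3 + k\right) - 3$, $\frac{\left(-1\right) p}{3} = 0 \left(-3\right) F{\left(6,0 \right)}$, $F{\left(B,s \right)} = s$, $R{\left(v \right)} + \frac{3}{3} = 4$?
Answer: $-6697$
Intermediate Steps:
$R{\left(v \right)} = 3$ ($R{\left(v \right)} = -1 + 4 = 3$)
$p = 0$ ($p = - 3 \cdot 0 \left(-3\right) 0 = - 3 \cdot 0 \cdot 0 = \left(-3\right) 0 = 0$)
$L{\left(k,a \right)} = 54 - 9 k$ ($L{\left(k,a \right)} = - 9 \left(\left(-3 + k\right) - 3\right) = - 9 \left(-6 + k\right) = 54 - 9 k$)
$t = -6696$ ($t = \left(54 - 0\right) \left(-124\right) = \left(54 + 0\right) \left(-124\right) = 54 \left(-124\right) = -6696$)
$r = -1$ ($r = -19 + 6 \cdot 3 = -19 + 18 = -1$)
$r + t = -1 - 6696 = -6697$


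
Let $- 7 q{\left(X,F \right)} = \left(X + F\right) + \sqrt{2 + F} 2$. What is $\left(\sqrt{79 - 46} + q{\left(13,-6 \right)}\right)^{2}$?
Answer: $\frac{\left(7 - 7 \sqrt{33} + 4 i\right)^{2}}{49} \approx 22.184 - 5.4224 i$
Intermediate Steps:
$q{\left(X,F \right)} = - \frac{2 \sqrt{2 + F}}{7} - \frac{F}{7} - \frac{X}{7}$ ($q{\left(X,F \right)} = - \frac{\left(X + F\right) + \sqrt{2 + F} 2}{7} = - \frac{\left(F + X\right) + 2 \sqrt{2 + F}}{7} = - \frac{F + X + 2 \sqrt{2 + F}}{7} = - \frac{2 \sqrt{2 + F}}{7} - \frac{F}{7} - \frac{X}{7}$)
$\left(\sqrt{79 - 46} + q{\left(13,-6 \right)}\right)^{2} = \left(\sqrt{79 - 46} - \left(1 + \frac{2 \sqrt{2 - 6}}{7}\right)\right)^{2} = \left(\sqrt{33} - \left(1 + \frac{4 i}{7}\right)\right)^{2} = \left(-1 + \sqrt{33} - \frac{4 i}{7}\right)^{2}$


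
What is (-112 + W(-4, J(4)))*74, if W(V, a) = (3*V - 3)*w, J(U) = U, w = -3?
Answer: -4958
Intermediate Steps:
W(V, a) = 9 - 9*V (W(V, a) = (3*V - 3)*(-3) = (-3 + 3*V)*(-3) = 9 - 9*V)
(-112 + W(-4, J(4)))*74 = (-112 + (9 - 9*(-4)))*74 = (-112 + (9 + 36))*74 = (-112 + 45)*74 = -67*74 = -4958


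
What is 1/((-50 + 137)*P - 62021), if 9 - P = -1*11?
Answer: -1/60281 ≈ -1.6589e-5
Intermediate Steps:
P = 20 (P = 9 - (-1)*11 = 9 - 1*(-11) = 9 + 11 = 20)
1/((-50 + 137)*P - 62021) = 1/((-50 + 137)*20 - 62021) = 1/(87*20 - 62021) = 1/(1740 - 62021) = 1/(-60281) = -1/60281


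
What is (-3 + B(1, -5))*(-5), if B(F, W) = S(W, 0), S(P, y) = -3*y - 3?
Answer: 30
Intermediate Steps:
S(P, y) = -3 - 3*y
B(F, W) = -3 (B(F, W) = -3 - 3*0 = -3 + 0 = -3)
(-3 + B(1, -5))*(-5) = (-3 - 3)*(-5) = -6*(-5) = 30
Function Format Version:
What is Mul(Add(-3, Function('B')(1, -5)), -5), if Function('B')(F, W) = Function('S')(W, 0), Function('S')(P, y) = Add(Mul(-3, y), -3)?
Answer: 30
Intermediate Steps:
Function('S')(P, y) = Add(-3, Mul(-3, y))
Function('B')(F, W) = -3 (Function('B')(F, W) = Add(-3, Mul(-3, 0)) = Add(-3, 0) = -3)
Mul(Add(-3, Function('B')(1, -5)), -5) = Mul(Add(-3, -3), -5) = Mul(-6, -5) = 30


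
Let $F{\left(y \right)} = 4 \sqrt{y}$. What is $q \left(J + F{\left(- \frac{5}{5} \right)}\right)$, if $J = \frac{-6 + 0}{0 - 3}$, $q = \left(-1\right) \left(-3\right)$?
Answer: $6 + 12 i \approx 6.0 + 12.0 i$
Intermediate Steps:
$q = 3$
$J = 2$ ($J = - \frac{6}{-3} = \left(-6\right) \left(- \frac{1}{3}\right) = 2$)
$q \left(J + F{\left(- \frac{5}{5} \right)}\right) = 3 \left(2 + 4 \sqrt{- \frac{5}{5}}\right) = 3 \left(2 + 4 \sqrt{\left(-5\right) \frac{1}{5}}\right) = 3 \left(2 + 4 \sqrt{-1}\right) = 3 \left(2 + 4 i\right) = 6 + 12 i$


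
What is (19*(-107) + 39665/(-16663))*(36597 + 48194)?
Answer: -2875732891304/16663 ≈ -1.7258e+8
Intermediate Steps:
(19*(-107) + 39665/(-16663))*(36597 + 48194) = (-2033 + 39665*(-1/16663))*84791 = (-2033 - 39665/16663)*84791 = -33915544/16663*84791 = -2875732891304/16663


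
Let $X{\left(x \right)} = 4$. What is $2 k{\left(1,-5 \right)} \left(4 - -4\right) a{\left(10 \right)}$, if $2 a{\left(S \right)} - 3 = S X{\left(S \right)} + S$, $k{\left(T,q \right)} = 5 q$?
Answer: $-10600$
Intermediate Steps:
$a{\left(S \right)} = \frac{3}{2} + \frac{5 S}{2}$ ($a{\left(S \right)} = \frac{3}{2} + \frac{S 4 + S}{2} = \frac{3}{2} + \frac{4 S + S}{2} = \frac{3}{2} + \frac{5 S}{2}$)
$2 k{\left(1,-5 \right)} \left(4 - -4\right) a{\left(10 \right)} = 2 \cdot 5 \left(-5\right) \left(4 - -4\right) \left(\frac{3}{2} + \frac{5}{2} \cdot 10\right) = 2 \left(-25\right) \left(4 + 4\right) \left(\frac{3}{2} + 25\right) = \left(-50\right) 8 \cdot \frac{53}{2} = \left(-400\right) \frac{53}{2} = -10600$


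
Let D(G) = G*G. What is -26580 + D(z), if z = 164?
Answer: 316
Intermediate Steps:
D(G) = G**2
-26580 + D(z) = -26580 + 164**2 = -26580 + 26896 = 316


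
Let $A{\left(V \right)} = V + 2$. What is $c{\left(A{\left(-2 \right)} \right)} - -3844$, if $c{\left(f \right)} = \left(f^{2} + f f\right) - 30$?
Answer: $3814$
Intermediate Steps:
$A{\left(V \right)} = 2 + V$
$c{\left(f \right)} = -30 + 2 f^{2}$ ($c{\left(f \right)} = \left(f^{2} + f^{2}\right) - 30 = 2 f^{2} - 30 = -30 + 2 f^{2}$)
$c{\left(A{\left(-2 \right)} \right)} - -3844 = \left(-30 + 2 \left(2 - 2\right)^{2}\right) - -3844 = \left(-30 + 2 \cdot 0^{2}\right) + 3844 = \left(-30 + 2 \cdot 0\right) + 3844 = \left(-30 + 0\right) + 3844 = -30 + 3844 = 3814$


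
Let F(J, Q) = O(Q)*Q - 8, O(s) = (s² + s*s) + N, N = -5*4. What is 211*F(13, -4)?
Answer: -11816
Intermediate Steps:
N = -20
O(s) = -20 + 2*s² (O(s) = (s² + s*s) - 20 = (s² + s²) - 20 = 2*s² - 20 = -20 + 2*s²)
F(J, Q) = -8 + Q*(-20 + 2*Q²) (F(J, Q) = (-20 + 2*Q²)*Q - 8 = Q*(-20 + 2*Q²) - 8 = -8 + Q*(-20 + 2*Q²))
211*F(13, -4) = 211*(-8 + 2*(-4)*(-10 + (-4)²)) = 211*(-8 + 2*(-4)*(-10 + 16)) = 211*(-8 + 2*(-4)*6) = 211*(-8 - 48) = 211*(-56) = -11816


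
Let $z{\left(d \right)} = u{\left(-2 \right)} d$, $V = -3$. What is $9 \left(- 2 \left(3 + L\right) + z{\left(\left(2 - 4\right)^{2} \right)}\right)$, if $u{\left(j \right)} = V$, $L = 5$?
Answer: $-252$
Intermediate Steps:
$u{\left(j \right)} = -3$
$z{\left(d \right)} = - 3 d$
$9 \left(- 2 \left(3 + L\right) + z{\left(\left(2 - 4\right)^{2} \right)}\right) = 9 \left(- 2 \left(3 + 5\right) - 3 \left(2 - 4\right)^{2}\right) = 9 \left(- 2 \cdot 8 - 3 \left(-2\right)^{2}\right) = 9 \left(\left(-1\right) 16 - 12\right) = 9 \left(-16 - 12\right) = 9 \left(-28\right) = -252$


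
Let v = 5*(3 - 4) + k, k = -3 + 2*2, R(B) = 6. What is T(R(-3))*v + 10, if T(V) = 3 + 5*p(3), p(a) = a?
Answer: -62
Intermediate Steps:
k = 1 (k = -3 + 4 = 1)
T(V) = 18 (T(V) = 3 + 5*3 = 3 + 15 = 18)
v = -4 (v = 5*(3 - 4) + 1 = 5*(-1) + 1 = -5 + 1 = -4)
T(R(-3))*v + 10 = 18*(-4) + 10 = -72 + 10 = -62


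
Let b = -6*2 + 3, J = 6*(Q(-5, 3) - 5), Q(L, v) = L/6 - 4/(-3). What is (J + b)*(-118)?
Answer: 4248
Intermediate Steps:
Q(L, v) = 4/3 + L/6 (Q(L, v) = L*(⅙) - 4*(-⅓) = L/6 + 4/3 = 4/3 + L/6)
J = -27 (J = 6*((4/3 + (⅙)*(-5)) - 5) = 6*((4/3 - ⅚) - 5) = 6*(½ - 5) = 6*(-9/2) = -27)
b = -9 (b = -12 + 3 = -9)
(J + b)*(-118) = (-27 - 9)*(-118) = -36*(-118) = 4248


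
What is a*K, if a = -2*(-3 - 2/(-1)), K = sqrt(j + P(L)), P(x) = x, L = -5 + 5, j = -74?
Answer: 2*I*sqrt(74) ≈ 17.205*I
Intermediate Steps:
L = 0
K = I*sqrt(74) (K = sqrt(-74 + 0) = sqrt(-74) = I*sqrt(74) ≈ 8.6023*I)
a = 2 (a = -2*(-3 - 2*(-1)) = -2*(-3 + 2) = -2*(-1) = 2)
a*K = 2*(I*sqrt(74)) = 2*I*sqrt(74)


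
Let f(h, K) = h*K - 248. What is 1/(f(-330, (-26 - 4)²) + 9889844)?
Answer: 1/9592596 ≈ 1.0425e-7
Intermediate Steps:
f(h, K) = -248 + K*h (f(h, K) = K*h - 248 = -248 + K*h)
1/(f(-330, (-26 - 4)²) + 9889844) = 1/((-248 + (-26 - 4)²*(-330)) + 9889844) = 1/((-248 + (-30)²*(-330)) + 9889844) = 1/((-248 + 900*(-330)) + 9889844) = 1/((-248 - 297000) + 9889844) = 1/(-297248 + 9889844) = 1/9592596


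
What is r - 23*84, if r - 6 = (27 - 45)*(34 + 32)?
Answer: -3114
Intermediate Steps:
r = -1182 (r = 6 + (27 - 45)*(34 + 32) = 6 - 18*66 = 6 - 1188 = -1182)
r - 23*84 = -1182 - 23*84 = -1182 - 1932 = -3114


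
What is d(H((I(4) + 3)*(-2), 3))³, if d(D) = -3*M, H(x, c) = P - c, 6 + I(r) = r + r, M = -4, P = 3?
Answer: 1728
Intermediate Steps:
I(r) = -6 + 2*r (I(r) = -6 + (r + r) = -6 + 2*r)
H(x, c) = 3 - c
d(D) = 12 (d(D) = -3*(-4) = 12)
d(H((I(4) + 3)*(-2), 3))³ = 12³ = 1728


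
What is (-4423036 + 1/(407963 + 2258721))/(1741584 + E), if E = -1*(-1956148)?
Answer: -11794839332623/9860682760688 ≈ -1.1961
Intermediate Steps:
E = 1956148
(-4423036 + 1/(407963 + 2258721))/(1741584 + E) = (-4423036 + 1/(407963 + 2258721))/(1741584 + 1956148) = (-4423036 + 1/2666684)/3697732 = (-4423036 + 1/2666684)*(1/3697732) = -11794839332623/2666684*1/3697732 = -11794839332623/9860682760688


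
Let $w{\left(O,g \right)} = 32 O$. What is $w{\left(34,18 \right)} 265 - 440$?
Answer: $287880$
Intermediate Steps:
$w{\left(34,18 \right)} 265 - 440 = 32 \cdot 34 \cdot 265 - 440 = 1088 \cdot 265 - 440 = 288320 - 440 = 287880$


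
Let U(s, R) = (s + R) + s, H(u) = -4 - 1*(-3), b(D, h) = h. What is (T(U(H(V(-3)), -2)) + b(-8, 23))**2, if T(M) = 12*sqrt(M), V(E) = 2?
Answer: -47 + 1104*I ≈ -47.0 + 1104.0*I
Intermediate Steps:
H(u) = -1 (H(u) = -4 + 3 = -1)
U(s, R) = R + 2*s (U(s, R) = (R + s) + s = R + 2*s)
(T(U(H(V(-3)), -2)) + b(-8, 23))**2 = (12*sqrt(-2 + 2*(-1)) + 23)**2 = (12*sqrt(-2 - 2) + 23)**2 = (12*sqrt(-4) + 23)**2 = (12*(2*I) + 23)**2 = (24*I + 23)**2 = (23 + 24*I)**2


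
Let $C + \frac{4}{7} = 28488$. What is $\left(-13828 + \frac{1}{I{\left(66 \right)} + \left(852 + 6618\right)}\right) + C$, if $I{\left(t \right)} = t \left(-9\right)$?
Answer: $\frac{705587623}{48132} \approx 14659.0$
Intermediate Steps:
$C = \frac{199412}{7}$ ($C = - \frac{4}{7} + 28488 = \frac{199412}{7} \approx 28487.0$)
$I{\left(t \right)} = - 9 t$
$\left(-13828 + \frac{1}{I{\left(66 \right)} + \left(852 + 6618\right)}\right) + C = \left(-13828 + \frac{1}{\left(-9\right) 66 + \left(852 + 6618\right)}\right) + \frac{199412}{7} = \left(-13828 + \frac{1}{-594 + 7470}\right) + \frac{199412}{7} = \left(-13828 + \frac{1}{6876}\right) + \frac{199412}{7} = - \frac{95081327}{6876} + \frac{199412}{7} = \frac{705587623}{48132}$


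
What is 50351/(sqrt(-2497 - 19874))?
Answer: -50351*I*sqrt(22371)/22371 ≈ -336.64*I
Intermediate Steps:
50351/(sqrt(-2497 - 19874)) = 50351/(sqrt(-22371)) = 50351/((I*sqrt(22371))) = 50351*(-I*sqrt(22371)/22371) = -50351*I*sqrt(22371)/22371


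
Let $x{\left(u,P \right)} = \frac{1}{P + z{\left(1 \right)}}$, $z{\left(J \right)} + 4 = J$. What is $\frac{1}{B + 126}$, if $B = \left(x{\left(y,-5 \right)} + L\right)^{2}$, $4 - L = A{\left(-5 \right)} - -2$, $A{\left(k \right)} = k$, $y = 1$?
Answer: $\frac{64}{11089} \approx 0.0057715$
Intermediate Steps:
$z{\left(J \right)} = -4 + J$
$x{\left(u,P \right)} = \frac{1}{-3 + P}$ ($x{\left(u,P \right)} = \frac{1}{P + \left(-4 + 1\right)} = \frac{1}{P - 3} = \frac{1}{-3 + P}$)
$L = 7$ ($L = 4 - \left(-5 - -2\right) = 4 - \left(-5 + 2\right) = 4 - -3 = 4 + 3 = 7$)
$B = \frac{3025}{64}$ ($B = \left(\frac{1}{-3 - 5} + 7\right)^{2} = \left(\frac{1}{-8} + 7\right)^{2} = \left(- \frac{1}{8} + 7\right)^{2} = \left(\frac{55}{8}\right)^{2} = \frac{3025}{64} \approx 47.266$)
$\frac{1}{B + 126} = \frac{1}{\frac{3025}{64} + 126} = \frac{1}{\frac{11089}{64}} = \frac{64}{11089}$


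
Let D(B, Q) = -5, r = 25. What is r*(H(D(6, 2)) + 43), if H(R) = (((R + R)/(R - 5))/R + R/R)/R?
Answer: 1071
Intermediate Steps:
H(R) = (1 + 2/(-5 + R))/R (H(R) = (((2*R)/(-5 + R))/R + 1)/R = ((2*R/(-5 + R))/R + 1)/R = (2/(-5 + R) + 1)/R = (1 + 2/(-5 + R))/R)
r*(H(D(6, 2)) + 43) = 25*((-3 - 5)/((-5)*(-5 - 5)) + 43) = 25*(-⅕*(-8)/(-10) + 43) = 25*(-⅕*(-⅒)*(-8) + 43) = 25*(-4/25 + 43) = 25*(1071/25) = 1071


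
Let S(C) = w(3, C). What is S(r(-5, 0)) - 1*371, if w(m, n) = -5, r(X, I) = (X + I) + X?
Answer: -376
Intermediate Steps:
r(X, I) = I + 2*X (r(X, I) = (I + X) + X = I + 2*X)
S(C) = -5
S(r(-5, 0)) - 1*371 = -5 - 1*371 = -5 - 371 = -376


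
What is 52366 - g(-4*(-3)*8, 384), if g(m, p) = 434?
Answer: 51932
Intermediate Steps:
52366 - g(-4*(-3)*8, 384) = 52366 - 1*434 = 52366 - 434 = 51932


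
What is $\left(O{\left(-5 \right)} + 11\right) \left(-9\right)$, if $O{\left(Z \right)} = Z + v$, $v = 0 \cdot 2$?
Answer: $-54$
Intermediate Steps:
$v = 0$
$O{\left(Z \right)} = Z$ ($O{\left(Z \right)} = Z + 0 = Z$)
$\left(O{\left(-5 \right)} + 11\right) \left(-9\right) = \left(-5 + 11\right) \left(-9\right) = 6 \left(-9\right) = -54$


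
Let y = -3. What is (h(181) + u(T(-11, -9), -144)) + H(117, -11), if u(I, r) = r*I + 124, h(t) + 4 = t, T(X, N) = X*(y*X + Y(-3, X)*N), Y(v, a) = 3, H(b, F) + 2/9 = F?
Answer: 88144/9 ≈ 9793.8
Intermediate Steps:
H(b, F) = -2/9 + F
T(X, N) = X*(-3*X + 3*N)
h(t) = -4 + t
u(I, r) = 124 + I*r (u(I, r) = I*r + 124 = 124 + I*r)
(h(181) + u(T(-11, -9), -144)) + H(117, -11) = ((-4 + 181) + (124 + (3*(-11)*(-9 - 1*(-11)))*(-144))) + (-2/9 - 11) = (177 + (124 + (3*(-11)*(-9 + 11))*(-144))) - 101/9 = (177 + (124 + (3*(-11)*2)*(-144))) - 101/9 = (177 + (124 - 66*(-144))) - 101/9 = (177 + (124 + 9504)) - 101/9 = (177 + 9628) - 101/9 = 9805 - 101/9 = 88144/9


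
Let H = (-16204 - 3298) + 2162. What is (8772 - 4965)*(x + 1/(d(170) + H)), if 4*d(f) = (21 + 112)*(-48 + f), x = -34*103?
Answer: -354194280252/26567 ≈ -1.3332e+7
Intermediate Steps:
x = -3502
H = -17340 (H = -19502 + 2162 = -17340)
d(f) = -1596 + 133*f/4 (d(f) = ((21 + 112)*(-48 + f))/4 = (133*(-48 + f))/4 = (-6384 + 133*f)/4 = -1596 + 133*f/4)
(8772 - 4965)*(x + 1/(d(170) + H)) = (8772 - 4965)*(-3502 + 1/((-1596 + (133/4)*170) - 17340)) = 3807*(-3502 + 1/((-1596 + 11305/2) - 17340)) = 3807*(-3502 + 1/(8113/2 - 17340)) = 3807*(-3502 + 1/(-26567/2)) = 3807*(-3502 - 2/26567) = 3807*(-93037636/26567) = -354194280252/26567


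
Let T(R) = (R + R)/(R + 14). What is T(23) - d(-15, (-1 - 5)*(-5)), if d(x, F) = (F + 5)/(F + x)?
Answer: -121/111 ≈ -1.0901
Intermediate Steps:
T(R) = 2*R/(14 + R) (T(R) = (2*R)/(14 + R) = 2*R/(14 + R))
d(x, F) = (5 + F)/(F + x)
T(23) - d(-15, (-1 - 5)*(-5)) = 2*23/(14 + 23) - (5 + (-1 - 5)*(-5))/((-1 - 5)*(-5) - 15) = 2*23/37 - (5 - 6*(-5))/(-6*(-5) - 15) = 2*23*(1/37) - (5 + 30)/(30 - 15) = 46/37 - 35/15 = 46/37 - 1*7/3 = 46/37 - 7/3 = -121/111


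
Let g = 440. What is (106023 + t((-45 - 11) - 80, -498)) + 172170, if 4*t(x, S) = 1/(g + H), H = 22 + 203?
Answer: 739993381/2660 ≈ 2.7819e+5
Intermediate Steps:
H = 225
t(x, S) = 1/2660 (t(x, S) = 1/(4*(440 + 225)) = (1/4)/665 = (1/4)*(1/665) = 1/2660)
(106023 + t((-45 - 11) - 80, -498)) + 172170 = (106023 + 1/2660) + 172170 = 282021181/2660 + 172170 = 739993381/2660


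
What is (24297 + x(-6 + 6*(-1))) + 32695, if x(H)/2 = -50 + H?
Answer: 56868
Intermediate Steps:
x(H) = -100 + 2*H (x(H) = 2*(-50 + H) = -100 + 2*H)
(24297 + x(-6 + 6*(-1))) + 32695 = (24297 + (-100 + 2*(-6 + 6*(-1)))) + 32695 = (24297 + (-100 + 2*(-6 - 6))) + 32695 = (24297 + (-100 + 2*(-12))) + 32695 = (24297 + (-100 - 24)) + 32695 = (24297 - 124) + 32695 = 24173 + 32695 = 56868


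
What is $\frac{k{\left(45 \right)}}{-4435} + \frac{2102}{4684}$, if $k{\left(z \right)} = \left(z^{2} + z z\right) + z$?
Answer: $- \frac{985861}{2077354} \approx -0.47458$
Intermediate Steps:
$k{\left(z \right)} = z + 2 z^{2}$ ($k{\left(z \right)} = \left(z^{2} + z^{2}\right) + z = 2 z^{2} + z = z + 2 z^{2}$)
$\frac{k{\left(45 \right)}}{-4435} + \frac{2102}{4684} = \frac{45 \left(1 + 2 \cdot 45\right)}{-4435} + \frac{2102}{4684} = 45 \left(1 + 90\right) \left(- \frac{1}{4435}\right) + 2102 \cdot \frac{1}{4684} = 45 \cdot 91 \left(- \frac{1}{4435}\right) + \frac{1051}{2342} = 4095 \left(- \frac{1}{4435}\right) + \frac{1051}{2342} = - \frac{819}{887} + \frac{1051}{2342} = - \frac{985861}{2077354}$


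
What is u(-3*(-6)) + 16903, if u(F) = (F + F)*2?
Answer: 16975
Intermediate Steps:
u(F) = 4*F (u(F) = (2*F)*2 = 4*F)
u(-3*(-6)) + 16903 = 4*(-3*(-6)) + 16903 = 4*18 + 16903 = 72 + 16903 = 16975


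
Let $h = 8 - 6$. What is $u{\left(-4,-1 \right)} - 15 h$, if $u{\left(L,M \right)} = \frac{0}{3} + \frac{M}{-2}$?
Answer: $- \frac{59}{2} \approx -29.5$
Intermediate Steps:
$u{\left(L,M \right)} = - \frac{M}{2}$ ($u{\left(L,M \right)} = 0 \cdot \frac{1}{3} + M \left(- \frac{1}{2}\right) = 0 - \frac{M}{2} = - \frac{M}{2}$)
$h = 2$
$u{\left(-4,-1 \right)} - 15 h = \left(- \frac{1}{2}\right) \left(-1\right) - 30 = \frac{1}{2} - 30 = - \frac{59}{2}$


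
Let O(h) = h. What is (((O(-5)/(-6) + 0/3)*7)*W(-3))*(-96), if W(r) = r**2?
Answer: -5040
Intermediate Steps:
(((O(-5)/(-6) + 0/3)*7)*W(-3))*(-96) = (((-5/(-6) + 0/3)*7)*(-3)**2)*(-96) = (((-5*(-1/6) + 0*(1/3))*7)*9)*(-96) = (((5/6 + 0)*7)*9)*(-96) = (((5/6)*7)*9)*(-96) = ((35/6)*9)*(-96) = (105/2)*(-96) = -5040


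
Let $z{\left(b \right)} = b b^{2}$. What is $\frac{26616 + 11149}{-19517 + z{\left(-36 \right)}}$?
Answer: $- \frac{37765}{66173} \approx -0.5707$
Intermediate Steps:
$z{\left(b \right)} = b^{3}$
$\frac{26616 + 11149}{-19517 + z{\left(-36 \right)}} = \frac{26616 + 11149}{-19517 + \left(-36\right)^{3}} = \frac{37765}{-19517 - 46656} = \frac{37765}{-66173} = 37765 \left(- \frac{1}{66173}\right) = - \frac{37765}{66173}$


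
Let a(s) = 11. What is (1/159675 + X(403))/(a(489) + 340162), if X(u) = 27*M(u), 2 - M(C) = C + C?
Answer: -3466224899/54317123775 ≈ -0.063815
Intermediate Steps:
M(C) = 2 - 2*C (M(C) = 2 - (C + C) = 2 - 2*C)
X(u) = 54 - 54*u (X(u) = 27*(2 - 2*u) = 54 - 54*u)
(1/159675 + X(403))/(a(489) + 340162) = (1/159675 + (54 - 54*403))/(11 + 340162) = (1/159675 + (54 - 21762))/340173 = (1/159675 - 21708)*(1/340173) = -3466224899/159675*1/340173 = -3466224899/54317123775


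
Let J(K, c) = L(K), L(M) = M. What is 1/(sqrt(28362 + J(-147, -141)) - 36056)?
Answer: -36056/1300006921 - 3*sqrt(3135)/1300006921 ≈ -2.7864e-5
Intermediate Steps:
J(K, c) = K
1/(sqrt(28362 + J(-147, -141)) - 36056) = 1/(sqrt(28362 - 147) - 36056) = 1/(sqrt(28215) - 36056) = 1/(3*sqrt(3135) - 36056) = 1/(-36056 + 3*sqrt(3135))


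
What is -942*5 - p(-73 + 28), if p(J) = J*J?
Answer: -6735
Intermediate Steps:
p(J) = J²
-942*5 - p(-73 + 28) = -942*5 - (-73 + 28)² = -4710 - 1*(-45)² = -4710 - 1*2025 = -4710 - 2025 = -6735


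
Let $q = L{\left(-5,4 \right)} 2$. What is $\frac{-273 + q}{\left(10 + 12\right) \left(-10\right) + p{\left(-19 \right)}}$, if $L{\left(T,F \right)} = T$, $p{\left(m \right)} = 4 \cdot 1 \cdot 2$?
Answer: $\frac{283}{212} \approx 1.3349$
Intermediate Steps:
$p{\left(m \right)} = 8$ ($p{\left(m \right)} = 4 \cdot 2 = 8$)
$q = -10$ ($q = \left(-5\right) 2 = -10$)
$\frac{-273 + q}{\left(10 + 12\right) \left(-10\right) + p{\left(-19 \right)}} = \frac{-273 - 10}{\left(10 + 12\right) \left(-10\right) + 8} = - \frac{283}{22 \left(-10\right) + 8} = - \frac{283}{-220 + 8} = - \frac{283}{-212} = \left(-283\right) \left(- \frac{1}{212}\right) = \frac{283}{212}$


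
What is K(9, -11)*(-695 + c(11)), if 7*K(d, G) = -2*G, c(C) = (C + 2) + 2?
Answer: -14960/7 ≈ -2137.1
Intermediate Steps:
c(C) = 4 + C (c(C) = (2 + C) + 2 = 4 + C)
K(d, G) = -2*G/7 (K(d, G) = (-2*G)/7 = -2*G/7)
K(9, -11)*(-695 + c(11)) = (-2/7*(-11))*(-695 + (4 + 11)) = 22*(-695 + 15)/7 = (22/7)*(-680) = -14960/7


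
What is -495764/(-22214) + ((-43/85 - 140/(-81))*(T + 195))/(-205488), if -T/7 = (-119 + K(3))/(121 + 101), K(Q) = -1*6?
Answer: 15570241153574077/697702295399904 ≈ 22.316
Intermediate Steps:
K(Q) = -6
T = 875/222 (T = -7*(-119 - 6)/(121 + 101) = -(-875)/222 = -7*(-125/222) = 875/222 ≈ 3.9414)
-495764/(-22214) + ((-43/85 - 140/(-81))*(T + 195))/(-205488) = -495764/(-22214) + ((-43/85 - 140/(-81))*(875/222 + 195))/(-205488) = -495764*(-1/22214) + ((-43*1/85 - 140*(-1/81))*(44165/222))*(-1/205488) = 247882/11107 + ((-43/85 + 140/81)*(44165/222))*(-1/205488) = 247882/11107 + ((8417/6885)*(44165/222))*(-1/205488) = 247882/11107 + (74347361/305694)*(-1/205488) = 247882/11107 - 74347361/62816448672 = 15570241153574077/697702295399904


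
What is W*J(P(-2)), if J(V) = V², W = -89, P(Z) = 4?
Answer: -1424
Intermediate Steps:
W*J(P(-2)) = -89*4² = -89*16 = -1424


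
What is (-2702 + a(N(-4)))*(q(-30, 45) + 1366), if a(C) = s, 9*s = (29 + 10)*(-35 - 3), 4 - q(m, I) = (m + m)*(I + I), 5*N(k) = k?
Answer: -58222000/3 ≈ -1.9407e+7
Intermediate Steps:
N(k) = k/5
q(m, I) = 4 - 4*I*m (q(m, I) = 4 - (m + m)*(I + I) = 4 - 2*m*2*I = 4 - 4*I*m)
s = -494/3 (s = ((29 + 10)*(-35 - 3))/9 = (39*(-38))/9 = (1/9)*(-1482) = -494/3 ≈ -164.67)
a(C) = -494/3
(-2702 + a(N(-4)))*(q(-30, 45) + 1366) = (-2702 - 494/3)*((4 - 4*45*(-30)) + 1366) = -8600*((4 + 5400) + 1366)/3 = -8600*(5404 + 1366)/3 = -8600/3*6770 = -58222000/3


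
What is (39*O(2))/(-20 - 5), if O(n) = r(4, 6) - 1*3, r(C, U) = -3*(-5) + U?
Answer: -702/25 ≈ -28.080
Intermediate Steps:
r(C, U) = 15 + U
O(n) = 18 (O(n) = (15 + 6) - 1*3 = 21 - 3 = 18)
(39*O(2))/(-20 - 5) = (39*18)/(-20 - 5) = 702/(-25) = 702*(-1/25) = -702/25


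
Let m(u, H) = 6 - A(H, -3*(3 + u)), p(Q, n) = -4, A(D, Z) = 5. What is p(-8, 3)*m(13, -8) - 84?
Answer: -88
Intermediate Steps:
m(u, H) = 1 (m(u, H) = 6 - 1*5 = 6 - 5 = 1)
p(-8, 3)*m(13, -8) - 84 = -4*1 - 84 = -4 - 84 = -88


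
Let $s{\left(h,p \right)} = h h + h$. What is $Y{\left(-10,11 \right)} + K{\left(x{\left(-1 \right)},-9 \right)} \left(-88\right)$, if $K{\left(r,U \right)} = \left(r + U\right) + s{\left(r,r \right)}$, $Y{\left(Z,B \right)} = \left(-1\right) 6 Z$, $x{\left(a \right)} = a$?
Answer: $940$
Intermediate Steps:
$s{\left(h,p \right)} = h + h^{2}$ ($s{\left(h,p \right)} = h^{2} + h = h + h^{2}$)
$Y{\left(Z,B \right)} = - 6 Z$
$K{\left(r,U \right)} = U + r + r \left(1 + r\right)$ ($K{\left(r,U \right)} = \left(r + U\right) + r \left(1 + r\right) = \left(U + r\right) + r \left(1 + r\right) = U + r + r \left(1 + r\right)$)
$Y{\left(-10,11 \right)} + K{\left(x{\left(-1 \right)},-9 \right)} \left(-88\right) = \left(-6\right) \left(-10\right) + \left(-9 - 1 - \left(1 - 1\right)\right) \left(-88\right) = 60 + \left(-9 - 1 - 0\right) \left(-88\right) = 60 + \left(-9 - 1 + 0\right) \left(-88\right) = 60 - -880 = 60 + 880 = 940$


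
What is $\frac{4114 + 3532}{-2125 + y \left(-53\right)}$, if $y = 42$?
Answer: $- \frac{7646}{4351} \approx -1.7573$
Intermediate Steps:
$\frac{4114 + 3532}{-2125 + y \left(-53\right)} = \frac{4114 + 3532}{-2125 + 42 \left(-53\right)} = \frac{7646}{-2125 - 2226} = \frac{7646}{-4351} = 7646 \left(- \frac{1}{4351}\right) = - \frac{7646}{4351}$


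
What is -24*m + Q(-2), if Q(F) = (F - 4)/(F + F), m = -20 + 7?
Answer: 627/2 ≈ 313.50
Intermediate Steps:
m = -13
Q(F) = (-4 + F)/(2*F) (Q(F) = (-4 + F)/((2*F)) = (-4 + F)*(1/(2*F)) = (-4 + F)/(2*F))
-24*m + Q(-2) = -24*(-13) + (½)*(-4 - 2)/(-2) = 312 + (½)*(-½)*(-6) = 312 + 3/2 = 627/2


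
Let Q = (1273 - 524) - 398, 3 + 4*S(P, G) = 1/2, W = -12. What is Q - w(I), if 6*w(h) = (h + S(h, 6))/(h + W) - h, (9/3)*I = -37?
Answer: 3667171/10512 ≈ 348.86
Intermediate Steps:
I = -37/3 (I = (⅓)*(-37) = -37/3 ≈ -12.333)
S(P, G) = -5/8 (S(P, G) = -¾ + (1/2)/4 = -¾ + (1*(½))/4 = -¾ + (¼)*(½) = -¾ + ⅛ = -5/8)
w(h) = -h/6 + (-5/8 + h)/(6*(-12 + h)) (w(h) = ((h - 5/8)/(h - 12) - h)/6 = ((-5/8 + h)/(-12 + h) - h)/6 = (-h + (-5/8 + h)/(-12 + h))/6 = -h/6 + (-5/8 + h)/(6*(-12 + h)))
Q = 351 (Q = 749 - 398 = 351)
Q - w(I) = 351 - (-5 - 8*(-37/3)² + 104*(-37/3))/(48*(-12 - 37/3)) = 351 - (-5 - 8*1369/9 - 3848/3)/(48*(-73/3)) = 351 - (-3)*(-5 - 10952/9 - 3848/3)/(48*73) = 351 - (-3)*(-22541)/(48*73*9) = 351 - 1*22541/10512 = 351 - 22541/10512 = 3667171/10512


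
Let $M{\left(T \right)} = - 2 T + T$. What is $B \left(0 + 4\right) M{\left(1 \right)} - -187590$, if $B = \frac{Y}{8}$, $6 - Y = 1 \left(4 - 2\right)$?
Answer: $187588$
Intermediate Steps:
$Y = 4$ ($Y = 6 - 1 \left(4 - 2\right) = 6 - 1 \cdot 2 = 6 - 2 = 4$)
$B = \frac{1}{2}$ ($B = \frac{4}{8} = 4 \cdot \frac{1}{8} = \frac{1}{2} \approx 0.5$)
$M{\left(T \right)} = - T$
$B \left(0 + 4\right) M{\left(1 \right)} - -187590 = \frac{0 + 4}{2} \left(\left(-1\right) 1\right) - -187590 = \frac{1}{2} \cdot 4 \left(-1\right) + 187590 = 2 \left(-1\right) + 187590 = -2 + 187590 = 187588$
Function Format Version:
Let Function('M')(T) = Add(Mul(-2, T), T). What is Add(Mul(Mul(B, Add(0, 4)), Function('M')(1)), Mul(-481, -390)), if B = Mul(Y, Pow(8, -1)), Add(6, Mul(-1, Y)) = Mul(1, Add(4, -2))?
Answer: 187588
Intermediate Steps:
Y = 4 (Y = Add(6, Mul(-1, Mul(1, Add(4, -2)))) = Add(6, Mul(-1, Mul(1, 2))) = Add(6, Mul(-1, 2)) = Add(6, -2) = 4)
B = Rational(1, 2) (B = Mul(4, Pow(8, -1)) = Mul(4, Rational(1, 8)) = Rational(1, 2) ≈ 0.50000)
Function('M')(T) = Mul(-1, T)
Add(Mul(Mul(B, Add(0, 4)), Function('M')(1)), Mul(-481, -390)) = Add(Mul(Mul(Rational(1, 2), Add(0, 4)), Mul(-1, 1)), Mul(-481, -390)) = Add(Mul(Mul(Rational(1, 2), 4), -1), 187590) = Add(Mul(2, -1), 187590) = Add(-2, 187590) = 187588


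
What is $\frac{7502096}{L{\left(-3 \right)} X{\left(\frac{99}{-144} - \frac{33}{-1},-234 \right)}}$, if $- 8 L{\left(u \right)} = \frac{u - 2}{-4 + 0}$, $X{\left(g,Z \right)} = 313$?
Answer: $- \frac{240067072}{1565} \approx -1.534 \cdot 10^{5}$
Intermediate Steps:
$L{\left(u \right)} = - \frac{1}{16} + \frac{u}{32}$ ($L{\left(u \right)} = - \frac{\left(u - 2\right) \frac{1}{-4 + 0}}{8} = - \frac{\left(-2 + u\right) \frac{1}{-4}}{8} = - \frac{\left(-2 + u\right) \left(- \frac{1}{4}\right)}{8} = - \frac{\frac{1}{2} - \frac{u}{4}}{8} = - \frac{1}{16} + \frac{u}{32}$)
$\frac{7502096}{L{\left(-3 \right)} X{\left(\frac{99}{-144} - \frac{33}{-1},-234 \right)}} = \frac{7502096}{\left(- \frac{1}{16} + \frac{1}{32} \left(-3\right)\right) 313} = \frac{7502096}{\left(- \frac{1}{16} - \frac{3}{32}\right) 313} = \frac{7502096}{\left(- \frac{5}{32}\right) 313} = \frac{7502096}{- \frac{1565}{32}} = 7502096 \left(- \frac{32}{1565}\right) = - \frac{240067072}{1565}$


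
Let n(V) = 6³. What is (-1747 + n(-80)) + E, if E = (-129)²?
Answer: 15110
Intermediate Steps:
n(V) = 216
E = 16641
(-1747 + n(-80)) + E = (-1747 + 216) + 16641 = -1531 + 16641 = 15110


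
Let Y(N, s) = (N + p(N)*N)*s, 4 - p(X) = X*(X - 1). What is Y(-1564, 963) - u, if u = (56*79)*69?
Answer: 3686491215204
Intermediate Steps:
p(X) = 4 - X*(-1 + X) (p(X) = 4 - X*(X - 1) = 4 - X*(-1 + X))
Y(N, s) = s*(N + N*(4 + N - N**2)) (Y(N, s) = (N + (4 + N - N**2)*N)*s = (N + N*(4 + N - N**2))*s = s*(N + N*(4 + N - N**2)))
u = 305256 (u = 4424*69 = 305256)
Y(-1564, 963) - u = -1564*963*(5 - 1564 - 1*(-1564)**2) - 1*305256 = -1564*963*(5 - 1564 - 1*2446096) - 305256 = -1564*963*(5 - 1564 - 2446096) - 305256 = -1564*963*(-2447655) - 305256 = 3686491520460 - 305256 = 3686491215204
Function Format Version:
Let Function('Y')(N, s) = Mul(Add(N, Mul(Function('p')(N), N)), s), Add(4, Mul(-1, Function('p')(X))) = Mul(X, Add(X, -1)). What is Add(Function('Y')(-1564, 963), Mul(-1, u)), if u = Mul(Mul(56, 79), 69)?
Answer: 3686491215204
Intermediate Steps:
Function('p')(X) = Add(4, Mul(-1, X, Add(-1, X))) (Function('p')(X) = Add(4, Mul(-1, Mul(X, Add(X, -1)))) = Add(4, Mul(-1, Mul(X, Add(-1, X)))) = Add(4, Mul(-1, X, Add(-1, X))))
Function('Y')(N, s) = Mul(s, Add(N, Mul(N, Add(4, N, Mul(-1, Pow(N, 2)))))) (Function('Y')(N, s) = Mul(Add(N, Mul(Add(4, N, Mul(-1, Pow(N, 2))), N)), s) = Mul(Add(N, Mul(N, Add(4, N, Mul(-1, Pow(N, 2))))), s) = Mul(s, Add(N, Mul(N, Add(4, N, Mul(-1, Pow(N, 2)))))))
u = 305256 (u = Mul(4424, 69) = 305256)
Add(Function('Y')(-1564, 963), Mul(-1, u)) = Add(Mul(-1564, 963, Add(5, -1564, Mul(-1, Pow(-1564, 2)))), Mul(-1, 305256)) = Add(Mul(-1564, 963, Add(5, -1564, Mul(-1, 2446096))), -305256) = Add(Mul(-1564, 963, Add(5, -1564, -2446096)), -305256) = Add(Mul(-1564, 963, -2447655), -305256) = Add(3686491520460, -305256) = 3686491215204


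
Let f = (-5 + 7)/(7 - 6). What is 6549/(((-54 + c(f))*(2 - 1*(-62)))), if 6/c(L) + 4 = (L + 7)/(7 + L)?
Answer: -6549/3584 ≈ -1.8273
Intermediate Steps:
f = 2 (f = 2/1 = 2*1 = 2)
c(L) = -2 (c(L) = 6/(-4 + (L + 7)/(7 + L)) = 6/(-4 + (7 + L)/(7 + L)) = 6/(-4 + 1) = 6/(-3) = 6*(-1/3) = -2)
6549/(((-54 + c(f))*(2 - 1*(-62)))) = 6549/(((-54 - 2)*(2 - 1*(-62)))) = 6549/((-56*(2 + 62))) = 6549/((-56*64)) = 6549/(-3584) = 6549*(-1/3584) = -6549/3584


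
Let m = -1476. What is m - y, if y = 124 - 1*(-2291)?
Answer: -3891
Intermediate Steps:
y = 2415 (y = 124 + 2291 = 2415)
m - y = -1476 - 1*2415 = -1476 - 2415 = -3891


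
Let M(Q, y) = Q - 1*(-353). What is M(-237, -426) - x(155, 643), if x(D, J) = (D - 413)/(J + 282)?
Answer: 107558/925 ≈ 116.28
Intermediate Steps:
M(Q, y) = 353 + Q (M(Q, y) = Q + 353 = 353 + Q)
x(D, J) = (-413 + D)/(282 + J)
M(-237, -426) - x(155, 643) = (353 - 237) - (-413 + 155)/(282 + 643) = 116 - (-258)/925 = 116 - 1*(-258/925) = 116 + 258/925 = 107558/925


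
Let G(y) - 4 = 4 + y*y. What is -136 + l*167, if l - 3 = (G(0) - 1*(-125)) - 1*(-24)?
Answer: 26584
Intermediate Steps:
G(y) = 8 + y² (G(y) = 4 + (4 + y*y) = 4 + (4 + y²) = 8 + y²)
l = 160 (l = 3 + (((8 + 0²) - 1*(-125)) - 1*(-24)) = 3 + (((8 + 0) + 125) + 24) = 3 + ((8 + 125) + 24) = 3 + (133 + 24) = 3 + 157 = 160)
-136 + l*167 = -136 + 160*167 = -136 + 26720 = 26584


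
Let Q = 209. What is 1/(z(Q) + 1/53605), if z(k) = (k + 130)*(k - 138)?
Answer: 53605/1290218746 ≈ 4.1547e-5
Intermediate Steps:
z(k) = (-138 + k)*(130 + k) (z(k) = (130 + k)*(-138 + k) = (-138 + k)*(130 + k))
1/(z(Q) + 1/53605) = 1/((-17940 + 209² - 8*209) + 1/53605) = 1/((-17940 + 43681 - 1672) + 1/53605) = 1/(24069 + 1/53605) = 1/(1290218746/53605) = 53605/1290218746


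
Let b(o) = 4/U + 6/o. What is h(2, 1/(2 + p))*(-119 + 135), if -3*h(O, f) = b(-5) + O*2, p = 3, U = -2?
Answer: -64/15 ≈ -4.2667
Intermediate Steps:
b(o) = -2 + 6/o (b(o) = 4/(-2) + 6/o = 4*(-1/2) + 6/o = -2 + 6/o)
h(O, f) = 16/15 - 2*O/3 (h(O, f) = -((-2 + 6/(-5)) + O*2)/3 = -((-2 + 6*(-1/5)) + 2*O)/3 = -((-2 - 6/5) + 2*O)/3 = -(-16/5 + 2*O)/3 = 16/15 - 2*O/3)
h(2, 1/(2 + p))*(-119 + 135) = (16/15 - 2/3*2)*(-119 + 135) = (16/15 - 4/3)*16 = -4/15*16 = -64/15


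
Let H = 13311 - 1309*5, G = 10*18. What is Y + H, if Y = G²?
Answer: 39166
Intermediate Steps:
G = 180
H = 6766 (H = 13311 - 1*6545 = 13311 - 6545 = 6766)
Y = 32400 (Y = 180² = 32400)
Y + H = 32400 + 6766 = 39166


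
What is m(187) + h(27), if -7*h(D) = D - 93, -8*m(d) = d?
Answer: -781/56 ≈ -13.946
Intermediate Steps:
m(d) = -d/8
h(D) = 93/7 - D/7 (h(D) = -(D - 93)/7 = -(-93 + D)/7 = 93/7 - D/7)
m(187) + h(27) = -⅛*187 + (93/7 - ⅐*27) = -187/8 + (93/7 - 27/7) = -187/8 + 66/7 = -781/56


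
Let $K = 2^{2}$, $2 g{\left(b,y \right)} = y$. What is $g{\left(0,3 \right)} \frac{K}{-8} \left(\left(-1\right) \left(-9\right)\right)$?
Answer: $- \frac{27}{4} \approx -6.75$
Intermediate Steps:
$g{\left(b,y \right)} = \frac{y}{2}$
$K = 4$
$g{\left(0,3 \right)} \frac{K}{-8} \left(\left(-1\right) \left(-9\right)\right) = \frac{1}{2} \cdot 3 \frac{4}{-8} \left(\left(-1\right) \left(-9\right)\right) = \frac{3 \cdot 4 \left(- \frac{1}{8}\right) 9}{2} = \frac{3 \left(\left(- \frac{1}{2}\right) 9\right)}{2} = \frac{3}{2} \left(- \frac{9}{2}\right) = - \frac{27}{4}$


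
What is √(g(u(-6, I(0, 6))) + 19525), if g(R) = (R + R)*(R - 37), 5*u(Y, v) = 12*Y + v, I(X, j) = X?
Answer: 7*√10717/5 ≈ 144.93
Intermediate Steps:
u(Y, v) = v/5 + 12*Y/5 (u(Y, v) = (12*Y + v)/5 = (v + 12*Y)/5 = v/5 + 12*Y/5)
g(R) = 2*R*(-37 + R) (g(R) = (2*R)*(-37 + R) = 2*R*(-37 + R))
√(g(u(-6, I(0, 6))) + 19525) = √(2*((⅕)*0 + (12/5)*(-6))*(-37 + ((⅕)*0 + (12/5)*(-6))) + 19525) = √(2*(0 - 72/5)*(-37 + (0 - 72/5)) + 19525) = √(2*(-72/5)*(-37 - 72/5) + 19525) = √(2*(-72/5)*(-257/5) + 19525) = √(37008/25 + 19525) = √(525133/25) = 7*√10717/5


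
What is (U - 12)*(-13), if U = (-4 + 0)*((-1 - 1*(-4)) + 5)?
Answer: 572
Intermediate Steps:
U = -32 (U = -4*((-1 + 4) + 5) = -4*(3 + 5) = -4*8 = -32)
(U - 12)*(-13) = (-32 - 12)*(-13) = -44*(-13) = 572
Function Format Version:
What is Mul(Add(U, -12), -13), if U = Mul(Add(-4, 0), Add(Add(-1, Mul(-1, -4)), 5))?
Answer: 572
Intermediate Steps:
U = -32 (U = Mul(-4, Add(Add(-1, 4), 5)) = Mul(-4, Add(3, 5)) = Mul(-4, 8) = -32)
Mul(Add(U, -12), -13) = Mul(Add(-32, -12), -13) = Mul(-44, -13) = 572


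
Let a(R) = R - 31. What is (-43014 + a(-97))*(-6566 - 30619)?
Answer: 1604235270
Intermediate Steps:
a(R) = -31 + R
(-43014 + a(-97))*(-6566 - 30619) = (-43014 + (-31 - 97))*(-6566 - 30619) = (-43014 - 128)*(-37185) = -43142*(-37185) = 1604235270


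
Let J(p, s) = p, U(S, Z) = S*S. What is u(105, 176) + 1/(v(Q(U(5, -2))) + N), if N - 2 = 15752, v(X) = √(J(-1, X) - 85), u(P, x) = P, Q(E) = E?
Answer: 13029909482/124094301 - I*√86/248188602 ≈ 105.0 - 3.7365e-8*I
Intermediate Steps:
U(S, Z) = S²
v(X) = I*√86 (v(X) = √(-1 - 85) = √(-86) = I*√86)
N = 15754 (N = 2 + 15752 = 15754)
u(105, 176) + 1/(v(Q(U(5, -2))) + N) = 105 + 1/(I*√86 + 15754) = 105 + 1/(15754 + I*√86)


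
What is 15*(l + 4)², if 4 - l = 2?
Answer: 540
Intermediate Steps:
l = 2 (l = 4 - 1*2 = 4 - 2 = 2)
15*(l + 4)² = 15*(2 + 4)² = 15*6² = 15*36 = 540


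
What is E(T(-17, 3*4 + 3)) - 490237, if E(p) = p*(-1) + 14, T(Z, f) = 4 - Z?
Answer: -490244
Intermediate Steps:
E(p) = 14 - p (E(p) = -p + 14 = 14 - p)
E(T(-17, 3*4 + 3)) - 490237 = (14 - (4 - 1*(-17))) - 490237 = (14 - (4 + 17)) - 490237 = (14 - 1*21) - 490237 = (14 - 21) - 490237 = -7 - 490237 = -490244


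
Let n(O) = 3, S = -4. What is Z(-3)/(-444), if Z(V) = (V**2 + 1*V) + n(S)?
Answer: -3/148 ≈ -0.020270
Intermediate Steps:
Z(V) = 3 + V + V**2 (Z(V) = (V**2 + 1*V) + 3 = (V**2 + V) + 3 = (V + V**2) + 3 = 3 + V + V**2)
Z(-3)/(-444) = (3 - 3 + (-3)**2)/(-444) = (3 - 3 + 9)*(-1/444) = 9*(-1/444) = -3/148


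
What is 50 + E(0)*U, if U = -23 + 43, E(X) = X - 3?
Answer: -10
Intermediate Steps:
E(X) = -3 + X
U = 20
50 + E(0)*U = 50 + (-3 + 0)*20 = 50 - 3*20 = 50 - 60 = -10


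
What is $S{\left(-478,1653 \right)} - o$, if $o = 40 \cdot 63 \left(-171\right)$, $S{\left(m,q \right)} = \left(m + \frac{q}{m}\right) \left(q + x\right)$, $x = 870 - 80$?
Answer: $- \frac{356244931}{478} \approx -7.4528 \cdot 10^{5}$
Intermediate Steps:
$x = 790$
$S{\left(m,q \right)} = \left(790 + q\right) \left(m + \frac{q}{m}\right)$ ($S{\left(m,q \right)} = \left(m + \frac{q}{m}\right) \left(q + 790\right) = \left(m + \frac{q}{m}\right) \left(790 + q\right) = \left(790 + q\right) \left(m + \frac{q}{m}\right)$)
$o = -430920$ ($o = 2520 \left(-171\right) = -430920$)
$S{\left(-478,1653 \right)} - o = \frac{1653^{2} + 790 \cdot 1653 + \left(-478\right)^{2} \left(790 + 1653\right)}{-478} - -430920 = - \frac{2732409 + 1305870 + 228484 \cdot 2443}{478} + 430920 = - \frac{2732409 + 1305870 + 558186412}{478} + 430920 = \left(- \frac{1}{478}\right) 562224691 + 430920 = - \frac{562224691}{478} + 430920 = - \frac{356244931}{478}$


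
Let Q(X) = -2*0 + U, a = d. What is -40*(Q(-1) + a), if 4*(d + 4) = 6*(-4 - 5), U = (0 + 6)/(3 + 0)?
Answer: 620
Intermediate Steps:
U = 2 (U = 6/3 = 6*(⅓) = 2)
d = -35/2 (d = -4 + (6*(-4 - 5))/4 = -4 + (6*(-9))/4 = -4 + (¼)*(-54) = -4 - 27/2 = -35/2 ≈ -17.500)
a = -35/2 ≈ -17.500
Q(X) = 2 (Q(X) = -2*0 + 2 = 0 + 2 = 2)
-40*(Q(-1) + a) = -40*(2 - 35/2) = -40*(-31/2) = 620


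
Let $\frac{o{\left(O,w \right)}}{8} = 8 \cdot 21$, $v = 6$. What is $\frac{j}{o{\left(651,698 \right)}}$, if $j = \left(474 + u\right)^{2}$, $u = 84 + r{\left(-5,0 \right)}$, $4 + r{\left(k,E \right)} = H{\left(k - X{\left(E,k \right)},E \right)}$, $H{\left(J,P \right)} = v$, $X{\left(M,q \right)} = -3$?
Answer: $\frac{700}{3} \approx 233.33$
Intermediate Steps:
$H{\left(J,P \right)} = 6$
$r{\left(k,E \right)} = 2$ ($r{\left(k,E \right)} = -4 + 6 = 2$)
$u = 86$ ($u = 84 + 2 = 86$)
$o{\left(O,w \right)} = 1344$ ($o{\left(O,w \right)} = 8 \cdot 8 \cdot 21 = 8 \cdot 168 = 1344$)
$j = 313600$ ($j = \left(474 + 86\right)^{2} = 560^{2} = 313600$)
$\frac{j}{o{\left(651,698 \right)}} = \frac{313600}{1344} = 313600 \cdot \frac{1}{1344} = \frac{700}{3}$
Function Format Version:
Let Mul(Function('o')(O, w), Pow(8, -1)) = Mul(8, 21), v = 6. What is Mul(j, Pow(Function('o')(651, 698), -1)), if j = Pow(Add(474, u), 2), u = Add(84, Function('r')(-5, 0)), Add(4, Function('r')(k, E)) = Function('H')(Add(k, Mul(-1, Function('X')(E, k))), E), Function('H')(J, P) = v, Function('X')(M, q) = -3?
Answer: Rational(700, 3) ≈ 233.33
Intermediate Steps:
Function('H')(J, P) = 6
Function('r')(k, E) = 2 (Function('r')(k, E) = Add(-4, 6) = 2)
u = 86 (u = Add(84, 2) = 86)
Function('o')(O, w) = 1344 (Function('o')(O, w) = Mul(8, Mul(8, 21)) = Mul(8, 168) = 1344)
j = 313600 (j = Pow(Add(474, 86), 2) = Pow(560, 2) = 313600)
Mul(j, Pow(Function('o')(651, 698), -1)) = Mul(313600, Pow(1344, -1)) = Mul(313600, Rational(1, 1344)) = Rational(700, 3)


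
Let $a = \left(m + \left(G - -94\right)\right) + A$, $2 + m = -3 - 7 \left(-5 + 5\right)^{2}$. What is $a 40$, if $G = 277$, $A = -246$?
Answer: $4800$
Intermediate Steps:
$m = -5$ ($m = -2 - \left(3 + 7 \left(-5 + 5\right)^{2}\right) = -2 - \left(3 + 7 \cdot 0^{2}\right) = -2 - 3 = -5$)
$a = 120$ ($a = \left(-5 + \left(277 - -94\right)\right) - 246 = \left(-5 + \left(277 + 94\right)\right) - 246 = \left(-5 + 371\right) - 246 = 366 - 246 = 120$)
$a 40 = 120 \cdot 40 = 4800$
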